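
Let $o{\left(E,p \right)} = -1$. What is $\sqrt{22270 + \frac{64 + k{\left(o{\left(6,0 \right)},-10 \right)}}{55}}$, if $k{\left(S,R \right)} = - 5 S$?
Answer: $\frac{\sqrt{67370545}}{55} \approx 149.24$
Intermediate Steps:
$\sqrt{22270 + \frac{64 + k{\left(o{\left(6,0 \right)},-10 \right)}}{55}} = \sqrt{22270 + \frac{64 - -5}{55}} = \sqrt{22270 + \frac{64 + 5}{55}} = \sqrt{22270 + \frac{1}{55} \cdot 69} = \sqrt{22270 + \frac{69}{55}} = \sqrt{\frac{1224919}{55}} = \frac{\sqrt{67370545}}{55}$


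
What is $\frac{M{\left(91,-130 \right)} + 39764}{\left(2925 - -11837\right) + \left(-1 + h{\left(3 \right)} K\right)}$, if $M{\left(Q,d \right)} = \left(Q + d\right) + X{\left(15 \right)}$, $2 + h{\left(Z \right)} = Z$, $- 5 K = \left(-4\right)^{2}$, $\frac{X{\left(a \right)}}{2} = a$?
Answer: $\frac{198775}{73789} \approx 2.6938$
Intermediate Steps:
$X{\left(a \right)} = 2 a$
$K = - \frac{16}{5}$ ($K = - \frac{\left(-4\right)^{2}}{5} = \left(- \frac{1}{5}\right) 16 = - \frac{16}{5} \approx -3.2$)
$h{\left(Z \right)} = -2 + Z$
$M{\left(Q,d \right)} = 30 + Q + d$ ($M{\left(Q,d \right)} = \left(Q + d\right) + 2 \cdot 15 = \left(Q + d\right) + 30 = 30 + Q + d$)
$\frac{M{\left(91,-130 \right)} + 39764}{\left(2925 - -11837\right) + \left(-1 + h{\left(3 \right)} K\right)} = \frac{\left(30 + 91 - 130\right) + 39764}{\left(2925 - -11837\right) + \left(-1 + \left(-2 + 3\right) \left(- \frac{16}{5}\right)\right)} = \frac{-9 + 39764}{\left(2925 + 11837\right) + \left(-1 + 1 \left(- \frac{16}{5}\right)\right)} = \frac{39755}{14762 - \frac{21}{5}} = \frac{39755}{\frac{73789}{5}} = 39755 \cdot \frac{5}{73789} = \frac{198775}{73789}$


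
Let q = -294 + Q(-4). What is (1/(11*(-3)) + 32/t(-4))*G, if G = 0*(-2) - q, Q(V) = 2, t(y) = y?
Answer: -77380/33 ≈ -2344.8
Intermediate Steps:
q = -292 (q = -294 + 2 = -292)
G = 292 (G = 0*(-2) - 1*(-292) = 0 + 292 = 292)
(1/(11*(-3)) + 32/t(-4))*G = (1/(11*(-3)) + 32/(-4))*292 = ((1/11)*(-1/3) + 32*(-1/4))*292 = (-1/33 - 8)*292 = -265/33*292 = -77380/33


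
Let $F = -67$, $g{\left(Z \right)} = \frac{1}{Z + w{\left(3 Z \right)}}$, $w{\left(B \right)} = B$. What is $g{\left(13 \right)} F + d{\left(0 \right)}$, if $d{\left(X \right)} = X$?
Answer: $- \frac{67}{52} \approx -1.2885$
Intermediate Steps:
$g{\left(Z \right)} = \frac{1}{4 Z}$ ($g{\left(Z \right)} = \frac{1}{Z + 3 Z} = \frac{1}{4 Z}$)
$g{\left(13 \right)} F + d{\left(0 \right)} = \frac{1}{4 \cdot 13} \left(-67\right) + 0 = \frac{1}{4} \cdot \frac{1}{13} \left(-67\right) + 0 = \frac{1}{52} \left(-67\right) + 0 = - \frac{67}{52} + 0 = - \frac{67}{52}$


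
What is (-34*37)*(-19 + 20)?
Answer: -1258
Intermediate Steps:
(-34*37)*(-19 + 20) = -1258*1 = -1258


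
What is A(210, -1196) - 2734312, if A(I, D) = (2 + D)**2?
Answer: -1308676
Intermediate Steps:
A(210, -1196) - 2734312 = (2 - 1196)**2 - 2734312 = (-1194)**2 - 2734312 = 1425636 - 2734312 = -1308676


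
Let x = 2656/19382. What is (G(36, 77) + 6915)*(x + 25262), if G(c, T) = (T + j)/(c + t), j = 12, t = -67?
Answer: 1692195426520/9691 ≈ 1.7462e+8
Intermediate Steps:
x = 1328/9691 (x = 2656*(1/19382) = 1328/9691 ≈ 0.13703)
G(c, T) = (12 + T)/(-67 + c) (G(c, T) = (T + 12)/(c - 67) = (12 + T)/(-67 + c))
(G(36, 77) + 6915)*(x + 25262) = ((12 + 77)/(-67 + 36) + 6915)*(1328/9691 + 25262) = (89/(-31) + 6915)*(244815370/9691) = (-1/31*89 + 6915)*(244815370/9691) = (-89/31 + 6915)*(244815370/9691) = (214276/31)*(244815370/9691) = 1692195426520/9691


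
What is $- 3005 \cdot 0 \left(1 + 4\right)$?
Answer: $0$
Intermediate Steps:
$- 3005 \cdot 0 \left(1 + 4\right) = - 3005 \cdot 0 \cdot 5 = \left(-3005\right) 0 = 0$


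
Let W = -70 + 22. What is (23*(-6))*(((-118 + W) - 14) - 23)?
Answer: 28014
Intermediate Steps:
W = -48
(23*(-6))*(((-118 + W) - 14) - 23) = (23*(-6))*(((-118 - 48) - 14) - 23) = -138*((-166 - 14) - 23) = -138*(-180 - 23) = -138*(-203) = 28014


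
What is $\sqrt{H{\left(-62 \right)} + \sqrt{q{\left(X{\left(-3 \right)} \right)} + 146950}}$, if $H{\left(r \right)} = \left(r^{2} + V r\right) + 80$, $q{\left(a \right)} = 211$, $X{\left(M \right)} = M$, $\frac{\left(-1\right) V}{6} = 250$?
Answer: $\sqrt{96924 + \sqrt{147161}} \approx 311.94$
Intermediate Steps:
$V = -1500$ ($V = \left(-6\right) 250 = -1500$)
$H{\left(r \right)} = 80 + r^{2} - 1500 r$ ($H{\left(r \right)} = \left(r^{2} - 1500 r\right) + 80 = 80 + r^{2} - 1500 r$)
$\sqrt{H{\left(-62 \right)} + \sqrt{q{\left(X{\left(-3 \right)} \right)} + 146950}} = \sqrt{\left(80 + \left(-62\right)^{2} - -93000\right) + \sqrt{211 + 146950}} = \sqrt{\left(80 + 3844 + 93000\right) + \sqrt{147161}} = \sqrt{96924 + \sqrt{147161}}$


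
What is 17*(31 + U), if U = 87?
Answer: 2006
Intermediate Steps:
17*(31 + U) = 17*(31 + 87) = 17*118 = 2006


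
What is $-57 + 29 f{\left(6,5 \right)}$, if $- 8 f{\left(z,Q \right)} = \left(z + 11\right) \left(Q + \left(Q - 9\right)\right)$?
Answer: $- \frac{949}{8} \approx -118.63$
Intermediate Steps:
$f{\left(z,Q \right)} = - \frac{\left(-9 + 2 Q\right) \left(11 + z\right)}{8}$ ($f{\left(z,Q \right)} = - \frac{\left(z + 11\right) \left(Q + \left(Q - 9\right)\right)}{8} = - \frac{\left(11 + z\right) \left(Q + \left(-9 + Q\right)\right)}{8} = - \frac{\left(11 + z\right) \left(-9 + 2 Q\right)}{8} = - \frac{\left(-9 + 2 Q\right) \left(11 + z\right)}{8}$)
$-57 + 29 f{\left(6,5 \right)} = -57 + 29 \left(\frac{99}{8} - \frac{55}{4} + \frac{9}{8} \cdot 6 - \frac{5}{4} \cdot 6\right) = -57 + 29 \left(\frac{99}{8} - \frac{55}{4} + \frac{27}{4} - \frac{15}{2}\right) = -57 + 29 \left(- \frac{17}{8}\right) = -57 - \frac{493}{8} = - \frac{949}{8}$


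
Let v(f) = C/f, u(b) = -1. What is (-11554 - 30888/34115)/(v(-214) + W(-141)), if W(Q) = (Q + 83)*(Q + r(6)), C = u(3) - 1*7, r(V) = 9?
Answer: -21089464493/13973435770 ≈ -1.5093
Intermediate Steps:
C = -8 (C = -1 - 1*7 = -1 - 7 = -8)
v(f) = -8/f
W(Q) = (9 + Q)*(83 + Q) (W(Q) = (Q + 83)*(Q + 9) = (83 + Q)*(9 + Q) = (9 + Q)*(83 + Q))
(-11554 - 30888/34115)/(v(-214) + W(-141)) = (-11554 - 30888/34115)/(-8/(-214) + (747 + (-141)² + 92*(-141))) = (-11554 - 30888*1/34115)/(-8*(-1/214) + (747 + 19881 - 12972)) = (-11554 - 30888/34115)/(4/107 + 7656) = -394195598/(34115*819196/107) = -394195598/34115*107/819196 = -21089464493/13973435770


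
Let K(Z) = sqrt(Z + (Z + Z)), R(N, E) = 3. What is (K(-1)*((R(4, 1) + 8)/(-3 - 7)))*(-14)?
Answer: 77*I*sqrt(3)/5 ≈ 26.674*I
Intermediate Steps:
K(Z) = sqrt(3)*sqrt(Z) (K(Z) = sqrt(Z + 2*Z) = sqrt(3*Z) = sqrt(3)*sqrt(Z))
(K(-1)*((R(4, 1) + 8)/(-3 - 7)))*(-14) = ((sqrt(3)*sqrt(-1))*((3 + 8)/(-3 - 7)))*(-14) = ((sqrt(3)*I)*(11/(-10)))*(-14) = ((I*sqrt(3))*(11*(-1/10)))*(-14) = ((I*sqrt(3))*(-11/10))*(-14) = -11*I*sqrt(3)/10*(-14) = 77*I*sqrt(3)/5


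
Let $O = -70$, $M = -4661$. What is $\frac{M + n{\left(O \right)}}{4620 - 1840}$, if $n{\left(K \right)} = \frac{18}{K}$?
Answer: $- \frac{40786}{24325} \approx -1.6767$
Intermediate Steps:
$\frac{M + n{\left(O \right)}}{4620 - 1840} = \frac{-4661 + \frac{18}{-70}}{4620 - 1840} = \frac{-4661 + 18 \left(- \frac{1}{70}\right)}{2780} = \left(-4661 - \frac{9}{35}\right) \frac{1}{2780} = \left(- \frac{163144}{35}\right) \frac{1}{2780} = - \frac{40786}{24325}$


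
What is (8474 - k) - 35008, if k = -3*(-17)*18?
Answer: -27452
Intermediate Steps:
k = 918 (k = 51*18 = 918)
(8474 - k) - 35008 = (8474 - 1*918) - 35008 = (8474 - 918) - 35008 = 7556 - 35008 = -27452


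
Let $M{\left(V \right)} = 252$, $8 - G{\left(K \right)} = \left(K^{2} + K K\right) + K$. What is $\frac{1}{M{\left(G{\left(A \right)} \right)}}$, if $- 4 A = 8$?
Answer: $\frac{1}{252} \approx 0.0039683$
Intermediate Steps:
$A = -2$ ($A = \left(- \frac{1}{4}\right) 8 = -2$)
$G{\left(K \right)} = 8 - K - 2 K^{2}$ ($G{\left(K \right)} = 8 - \left(\left(K^{2} + K K\right) + K\right) = 8 - \left(\left(K^{2} + K^{2}\right) + K\right) = 8 - \left(2 K^{2} + K\right) = 8 - \left(K + 2 K^{2}\right) = 8 - K - 2 K^{2}$)
$\frac{1}{M{\left(G{\left(A \right)} \right)}} = \frac{1}{252}$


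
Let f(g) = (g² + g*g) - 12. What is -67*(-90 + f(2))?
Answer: 6298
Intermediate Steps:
f(g) = -12 + 2*g² (f(g) = (g² + g²) - 12 = 2*g² - 12 = -12 + 2*g²)
-67*(-90 + f(2)) = -67*(-90 + (-12 + 2*2²)) = -67*(-90 + (-12 + 2*4)) = -67*(-90 + (-12 + 8)) = -67*(-90 - 4) = -67*(-94) = 6298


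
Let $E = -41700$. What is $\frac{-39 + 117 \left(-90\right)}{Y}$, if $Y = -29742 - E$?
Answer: $- \frac{3523}{3986} \approx -0.88384$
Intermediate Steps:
$Y = 11958$ ($Y = -29742 - -41700 = -29742 + 41700 = 11958$)
$\frac{-39 + 117 \left(-90\right)}{Y} = \frac{-39 + 117 \left(-90\right)}{11958} = \left(-39 - 10530\right) \frac{1}{11958} = \left(-10569\right) \frac{1}{11958} = - \frac{3523}{3986}$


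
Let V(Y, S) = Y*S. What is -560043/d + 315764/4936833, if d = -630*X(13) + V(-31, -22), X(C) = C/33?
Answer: -30411719576201/23558567076 ≈ -1290.9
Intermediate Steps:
X(C) = C/33 (X(C) = C*(1/33) = C/33)
V(Y, S) = S*Y
d = 4772/11 (d = -210*13/11 - 22*(-31) = -630*13/33 + 682 = -2730/11 + 682 = 4772/11 ≈ 433.82)
-560043/d + 315764/4936833 = -560043/4772/11 + 315764/4936833 = -560043*11/4772 + 315764*(1/4936833) = -6160473/4772 + 315764/4936833 = -30411719576201/23558567076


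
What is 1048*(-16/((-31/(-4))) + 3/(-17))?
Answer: -1237688/527 ≈ -2348.6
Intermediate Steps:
1048*(-16/((-31/(-4))) + 3/(-17)) = 1048*(-16/((-31*(-¼))) + 3*(-1/17)) = 1048*(-16/31/4 - 3/17) = 1048*(-16*4/31 - 3/17) = 1048*(-64/31 - 3/17) = 1048*(-1181/527) = -1237688/527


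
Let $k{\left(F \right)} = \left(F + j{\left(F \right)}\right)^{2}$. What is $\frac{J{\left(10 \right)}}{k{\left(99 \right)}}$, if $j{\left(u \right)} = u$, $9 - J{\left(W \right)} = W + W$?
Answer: $- \frac{1}{3564} \approx -0.00028058$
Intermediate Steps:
$J{\left(W \right)} = 9 - 2 W$ ($J{\left(W \right)} = 9 - \left(W + W\right) = 9 - 2 W$)
$k{\left(F \right)} = 4 F^{2}$ ($k{\left(F \right)} = \left(F + F\right)^{2} = \left(2 F\right)^{2} = 4 F^{2}$)
$\frac{J{\left(10 \right)}}{k{\left(99 \right)}} = \frac{9 - 20}{4 \cdot 99^{2}} = \frac{9 - 20}{4 \cdot 9801} = - \frac{11}{39204} = \left(-11\right) \frac{1}{39204} = - \frac{1}{3564}$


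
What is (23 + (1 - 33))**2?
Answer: 81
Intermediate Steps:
(23 + (1 - 33))**2 = (23 - 32)**2 = (-9)**2 = 81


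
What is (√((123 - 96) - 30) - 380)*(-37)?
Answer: 14060 - 37*I*√3 ≈ 14060.0 - 64.086*I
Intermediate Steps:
(√((123 - 96) - 30) - 380)*(-37) = (√(27 - 30) - 380)*(-37) = (√(-3) - 380)*(-37) = (I*√3 - 380)*(-37) = (-380 + I*√3)*(-37) = 14060 - 37*I*√3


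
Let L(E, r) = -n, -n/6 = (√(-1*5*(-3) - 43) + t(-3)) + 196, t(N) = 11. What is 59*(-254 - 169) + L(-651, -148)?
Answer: -23715 + 12*I*√7 ≈ -23715.0 + 31.749*I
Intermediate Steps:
n = -1242 - 12*I*√7 (n = -6*((√(-1*5*(-3) - 43) + 11) + 196) = -6*((√(-5*(-3) - 43) + 11) + 196) = -6*((√(15 - 43) + 11) + 196) = -6*((√(-28) + 11) + 196) = -6*((2*I*√7 + 11) + 196) = -6*((11 + 2*I*√7) + 196) = -6*(207 + 2*I*√7) = -1242 - 12*I*√7 ≈ -1242.0 - 31.749*I)
L(E, r) = 1242 + 12*I*√7 (L(E, r) = -(-1242 - 12*I*√7) = 1242 + 12*I*√7)
59*(-254 - 169) + L(-651, -148) = 59*(-254 - 169) + (1242 + 12*I*√7) = 59*(-423) + (1242 + 12*I*√7) = -24957 + (1242 + 12*I*√7) = -23715 + 12*I*√7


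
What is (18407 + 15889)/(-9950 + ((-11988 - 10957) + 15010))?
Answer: -34296/17885 ≈ -1.9176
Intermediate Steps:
(18407 + 15889)/(-9950 + ((-11988 - 10957) + 15010)) = 34296/(-9950 + (-22945 + 15010)) = 34296/(-9950 - 7935) = 34296/(-17885) = 34296*(-1/17885) = -34296/17885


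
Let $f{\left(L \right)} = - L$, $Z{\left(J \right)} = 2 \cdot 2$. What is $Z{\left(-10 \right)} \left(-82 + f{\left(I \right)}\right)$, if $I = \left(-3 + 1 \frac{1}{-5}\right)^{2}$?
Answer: $- \frac{9224}{25} \approx -368.96$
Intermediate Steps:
$I = \frac{256}{25}$ ($I = \left(-3 + 1 \left(- \frac{1}{5}\right)\right)^{2} = \left(-3 - \frac{1}{5}\right)^{2} = \left(- \frac{16}{5}\right)^{2} = \frac{256}{25} \approx 10.24$)
$Z{\left(J \right)} = 4$
$Z{\left(-10 \right)} \left(-82 + f{\left(I \right)}\right) = 4 \left(-82 - \frac{256}{25}\right) = 4 \left(- \frac{2306}{25}\right) = - \frac{9224}{25}$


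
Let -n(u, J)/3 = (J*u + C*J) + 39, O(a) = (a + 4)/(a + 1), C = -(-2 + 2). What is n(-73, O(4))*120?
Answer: 28008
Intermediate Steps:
C = 0 (C = -1*0 = 0)
O(a) = (4 + a)/(1 + a)
n(u, J) = -117 - 3*J*u (n(u, J) = -3*((J*u + 0*J) + 39) = -3*((J*u + 0) + 39) = -3*(J*u + 39) = -3*(39 + J*u) = -117 - 3*J*u)
n(-73, O(4))*120 = (-117 - 3*(4 + 4)/(1 + 4)*(-73))*120 = (-117 - 3*8/5*(-73))*120 = (-117 + 1752/5)*120 = (1167/5)*120 = 28008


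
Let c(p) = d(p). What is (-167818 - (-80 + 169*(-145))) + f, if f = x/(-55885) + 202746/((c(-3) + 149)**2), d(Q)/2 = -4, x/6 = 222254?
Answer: -53051386954013/370349895 ≈ -1.4325e+5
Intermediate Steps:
x = 1333524 (x = 6*222254 = 1333524)
d(Q) = -8 (d(Q) = 2*(-4) = -8)
c(p) = -8
f = -5060443478/370349895 (f = 1333524/(-55885) + 202746/((-8 + 149)**2) = 1333524*(-1/55885) + 202746/(141**2) = -1333524/55885 + 202746/19881 = -1333524/55885 + 202746*(1/19881) = -1333524/55885 + 67582/6627 = -5060443478/370349895 ≈ -13.664)
(-167818 - (-80 + 169*(-145))) + f = (-167818 - (-80 + 169*(-145))) - 5060443478/370349895 = (-167818 - (-80 - 24505)) - 5060443478/370349895 = (-167818 - 1*(-24585)) - 5060443478/370349895 = (-167818 + 24585) - 5060443478/370349895 = -143233 - 5060443478/370349895 = -53051386954013/370349895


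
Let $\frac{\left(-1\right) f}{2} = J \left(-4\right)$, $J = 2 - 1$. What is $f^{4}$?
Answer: $4096$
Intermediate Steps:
$J = 1$
$f = 8$ ($f = - 2 \cdot 1 \left(-4\right) = \left(-2\right) \left(-4\right) = 8$)
$f^{4} = 8^{4} = 4096$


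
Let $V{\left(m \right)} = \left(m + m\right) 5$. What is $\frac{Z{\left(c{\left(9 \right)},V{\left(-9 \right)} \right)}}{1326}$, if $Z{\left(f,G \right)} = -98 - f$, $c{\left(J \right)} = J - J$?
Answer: $- \frac{49}{663} \approx -0.073906$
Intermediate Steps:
$c{\left(J \right)} = 0$
$V{\left(m \right)} = 10 m$ ($V{\left(m \right)} = 2 m 5 = 10 m$)
$\frac{Z{\left(c{\left(9 \right)},V{\left(-9 \right)} \right)}}{1326} = \frac{-98 - 0}{1326} = \left(-98 + 0\right) \frac{1}{1326} = \left(-98\right) \frac{1}{1326} = - \frac{49}{663}$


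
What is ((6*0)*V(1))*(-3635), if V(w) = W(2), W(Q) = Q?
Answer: 0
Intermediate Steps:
V(w) = 2
((6*0)*V(1))*(-3635) = ((6*0)*2)*(-3635) = (0*2)*(-3635) = 0*(-3635) = 0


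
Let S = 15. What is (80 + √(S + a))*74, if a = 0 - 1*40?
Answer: 5920 + 370*I ≈ 5920.0 + 370.0*I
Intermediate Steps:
a = -40 (a = 0 - 40 = -40)
(80 + √(S + a))*74 = (80 + √(15 - 40))*74 = (80 + √(-25))*74 = (80 + 5*I)*74 = 5920 + 370*I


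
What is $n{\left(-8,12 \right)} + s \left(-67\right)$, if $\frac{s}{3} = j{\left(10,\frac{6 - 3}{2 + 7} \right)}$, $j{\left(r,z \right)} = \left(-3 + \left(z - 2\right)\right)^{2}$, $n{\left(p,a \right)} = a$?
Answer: $- \frac{13096}{3} \approx -4365.3$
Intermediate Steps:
$j{\left(r,z \right)} = \left(-5 + z\right)^{2}$ ($j{\left(r,z \right)} = \left(-3 + \left(z - 2\right)\right)^{2} = \left(-3 + \left(-2 + z\right)\right)^{2} = \left(-5 + z\right)^{2}$)
$s = \frac{196}{3}$ ($s = 3 \left(-5 + \frac{6 - 3}{2 + 7}\right)^{2} = 3 \left(-5 + \frac{3}{9}\right)^{2} = 3 \left(-5 + 3 \cdot \frac{1}{9}\right)^{2} = 3 \left(-5 + \frac{1}{3}\right)^{2} = 3 \left(- \frac{14}{3}\right)^{2} = 3 \cdot \frac{196}{9} = \frac{196}{3} \approx 65.333$)
$n{\left(-8,12 \right)} + s \left(-67\right) = 12 + \frac{196}{3} \left(-67\right) = 12 - \frac{13132}{3} = - \frac{13096}{3}$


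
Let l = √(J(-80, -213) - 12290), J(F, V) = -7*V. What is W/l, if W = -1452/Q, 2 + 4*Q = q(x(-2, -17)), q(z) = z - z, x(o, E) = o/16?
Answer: -2904*I*√10799/10799 ≈ -27.945*I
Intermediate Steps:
x(o, E) = o/16 (x(o, E) = o*(1/16) = o/16)
q(z) = 0
Q = -½ (Q = -½ + (¼)*0 = -½ + 0 = -½ ≈ -0.50000)
W = 2904 (W = -1452/(-½) = -1452*(-2) = 2904)
l = I*√10799 (l = √(-7*(-213) - 12290) = √(1491 - 12290) = √(-10799) = I*√10799 ≈ 103.92*I)
W/l = 2904/((I*√10799)) = 2904*(-I*√10799/10799) = -2904*I*√10799/10799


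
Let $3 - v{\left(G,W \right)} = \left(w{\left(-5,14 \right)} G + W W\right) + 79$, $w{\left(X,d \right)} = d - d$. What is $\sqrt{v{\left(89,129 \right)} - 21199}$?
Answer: $2 i \sqrt{9479} \approx 194.72 i$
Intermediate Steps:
$w{\left(X,d \right)} = 0$
$v{\left(G,W \right)} = -76 - W^{2}$ ($v{\left(G,W \right)} = 3 - \left(\left(0 G + W W\right) + 79\right) = 3 - \left(\left(0 + W^{2}\right) + 79\right) = 3 - \left(W^{2} + 79\right) = 3 - \left(79 + W^{2}\right) = -76 - W^{2}$)
$\sqrt{v{\left(89,129 \right)} - 21199} = \sqrt{\left(-76 - 129^{2}\right) - 21199} = \sqrt{\left(-76 - 16641\right) - 21199} = \sqrt{-16717 - 21199} = \sqrt{-37916} = 2 i \sqrt{9479}$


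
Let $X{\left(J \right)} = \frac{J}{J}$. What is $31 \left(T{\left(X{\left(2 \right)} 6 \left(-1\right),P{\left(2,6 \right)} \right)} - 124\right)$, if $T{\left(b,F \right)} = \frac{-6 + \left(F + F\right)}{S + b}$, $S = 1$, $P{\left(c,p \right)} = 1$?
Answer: $- \frac{19096}{5} \approx -3819.2$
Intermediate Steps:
$X{\left(J \right)} = 1$
$T{\left(b,F \right)} = \frac{-6 + 2 F}{1 + b}$ ($T{\left(b,F \right)} = \frac{-6 + \left(F + F\right)}{1 + b} = \frac{-6 + 2 F}{1 + b}$)
$31 \left(T{\left(X{\left(2 \right)} 6 \left(-1\right),P{\left(2,6 \right)} \right)} - 124\right) = 31 \left(\frac{2 \left(-3 + 1\right)}{1 + 1 \cdot 6 \left(-1\right)} - 124\right) = 31 \left(2 \frac{1}{1 + 6 \left(-1\right)} \left(-2\right) - 124\right) = 31 \left(2 \frac{1}{1 - 6} \left(-2\right) - 124\right) = 31 \left(2 \frac{1}{-5} \left(-2\right) - 124\right) = 31 \left(2 \left(- \frac{1}{5}\right) \left(-2\right) - 124\right) = 31 \left(\frac{4}{5} - 124\right) = 31 \left(- \frac{616}{5}\right) = - \frac{19096}{5}$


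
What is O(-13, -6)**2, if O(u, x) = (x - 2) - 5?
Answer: 169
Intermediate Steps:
O(u, x) = -7 + x (O(u, x) = (-2 + x) - 5 = -7 + x)
O(-13, -6)**2 = (-7 - 6)**2 = (-13)**2 = 169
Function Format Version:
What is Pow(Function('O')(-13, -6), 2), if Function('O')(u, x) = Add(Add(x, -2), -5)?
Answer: 169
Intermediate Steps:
Function('O')(u, x) = Add(-7, x) (Function('O')(u, x) = Add(Add(-2, x), -5) = Add(-7, x))
Pow(Function('O')(-13, -6), 2) = Pow(Add(-7, -6), 2) = Pow(-13, 2) = 169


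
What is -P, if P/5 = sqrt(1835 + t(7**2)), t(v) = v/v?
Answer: -30*sqrt(51) ≈ -214.24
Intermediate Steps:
t(v) = 1
P = 30*sqrt(51) (P = 5*sqrt(1835 + 1) = 5*sqrt(1836) = 5*(6*sqrt(51)) = 30*sqrt(51) ≈ 214.24)
-P = -30*sqrt(51)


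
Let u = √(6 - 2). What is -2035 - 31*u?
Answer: -2097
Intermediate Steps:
u = 2 (u = √4 = 2)
-2035 - 31*u = -2035 - 31*2 = -2035 - 62 = -2097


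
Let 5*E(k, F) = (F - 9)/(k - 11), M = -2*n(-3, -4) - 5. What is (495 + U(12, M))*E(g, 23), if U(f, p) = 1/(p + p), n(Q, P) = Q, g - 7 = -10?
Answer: -991/10 ≈ -99.100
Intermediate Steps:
g = -3 (g = 7 - 10 = -3)
M = 1 (M = -2*(-3) - 5 = 6 - 5 = 1)
U(f, p) = 1/(2*p)
E(k, F) = (-9 + F)/(5*(-11 + k)) (E(k, F) = ((F - 9)/(k - 11))/5 = ((-9 + F)/(-11 + k))/5 = (-9 + F)/(5*(-11 + k)))
(495 + U(12, M))*E(g, 23) = (495 + (1/2)/1)*((-9 + 23)/(5*(-11 - 3))) = (495 + (1/2)*1)*((1/5)*14/(-14)) = (495 + 1/2)*((1/5)*(-1/14)*14) = (991/2)*(-1/5) = -991/10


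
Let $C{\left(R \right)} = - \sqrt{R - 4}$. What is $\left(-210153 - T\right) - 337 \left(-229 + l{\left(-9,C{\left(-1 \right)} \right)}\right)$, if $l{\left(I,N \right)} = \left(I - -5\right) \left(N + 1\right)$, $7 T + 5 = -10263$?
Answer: $- \frac{911156}{7} - 1348 i \sqrt{5} \approx -1.3017 \cdot 10^{5} - 3014.2 i$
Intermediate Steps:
$C{\left(R \right)} = - \sqrt{-4 + R}$
$T = - \frac{10268}{7}$ ($T = - \frac{5}{7} + \frac{1}{7} \left(-10263\right) = - \frac{5}{7} - \frac{10263}{7} = - \frac{10268}{7} \approx -1466.9$)
$l{\left(I,N \right)} = \left(1 + N\right) \left(5 + I\right)$ ($l{\left(I,N \right)} = \left(I + 5\right) \left(1 + N\right) = \left(5 + I\right) \left(1 + N\right) = \left(1 + N\right) \left(5 + I\right)$)
$\left(-210153 - T\right) - 337 \left(-229 + l{\left(-9,C{\left(-1 \right)} \right)}\right) = \left(-210153 - - \frac{10268}{7}\right) - 337 \left(-229 + \left(5 - 9 + 5 \left(- \sqrt{-4 - 1}\right) - 9 \left(- \sqrt{-4 - 1}\right)\right)\right) = \left(-210153 + \frac{10268}{7}\right) - 337 \left(-229 + \left(5 - 9 + 5 \left(- \sqrt{-5}\right) - 9 \left(- \sqrt{-5}\right)\right)\right) = - \frac{1460803}{7} - 337 \left(-229 + \left(5 - 9 + 5 \left(- i \sqrt{5}\right) - 9 \left(- i \sqrt{5}\right)\right)\right) = - \frac{1460803}{7} - 337 \left(-229 + \left(5 - 9 - 5 i \sqrt{5} + 9 i \sqrt{5}\right)\right) = - \frac{1460803}{7} - 337 \left(-229 - \left(4 - 4 i \sqrt{5}\right)\right) = - \frac{1460803}{7} - 337 \left(-233 + 4 i \sqrt{5}\right) = - \frac{1460803}{7} - \left(-78521 + 1348 i \sqrt{5}\right) = - \frac{1460803}{7} + \left(78521 - 1348 i \sqrt{5}\right) = - \frac{911156}{7} - 1348 i \sqrt{5}$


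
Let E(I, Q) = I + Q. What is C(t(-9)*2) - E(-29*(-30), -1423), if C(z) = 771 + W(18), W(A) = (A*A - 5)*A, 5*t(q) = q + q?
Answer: 7066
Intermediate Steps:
t(q) = 2*q/5 (t(q) = (q + q)/5 = (2*q)/5 = 2*q/5)
W(A) = A*(-5 + A²) (W(A) = (A² - 5)*A = (-5 + A²)*A = A*(-5 + A²))
C(z) = 6513 (C(z) = 771 + 18*(-5 + 18²) = 771 + 18*(-5 + 324) = 771 + 18*319 = 771 + 5742 = 6513)
C(t(-9)*2) - E(-29*(-30), -1423) = 6513 - (-29*(-30) - 1423) = 6513 - (870 - 1423) = 6513 - 1*(-553) = 6513 + 553 = 7066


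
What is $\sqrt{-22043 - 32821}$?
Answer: $12 i \sqrt{381} \approx 234.23 i$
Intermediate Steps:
$\sqrt{-22043 - 32821} = \sqrt{-54864} = 12 i \sqrt{381}$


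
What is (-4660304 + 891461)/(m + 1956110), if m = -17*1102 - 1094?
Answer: -3768843/1936282 ≈ -1.9464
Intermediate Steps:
m = -19828 (m = -18734 - 1094 = -19828)
(-4660304 + 891461)/(m + 1956110) = (-4660304 + 891461)/(-19828 + 1956110) = -3768843/1936282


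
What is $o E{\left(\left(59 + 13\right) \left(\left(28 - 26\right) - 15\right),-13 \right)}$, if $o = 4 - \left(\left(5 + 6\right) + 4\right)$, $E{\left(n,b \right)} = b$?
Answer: $143$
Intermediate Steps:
$o = -11$ ($o = 4 - \left(11 + 4\right) = 4 - 15 = -11$)
$o E{\left(\left(59 + 13\right) \left(\left(28 - 26\right) - 15\right),-13 \right)} = \left(-11\right) \left(-13\right) = 143$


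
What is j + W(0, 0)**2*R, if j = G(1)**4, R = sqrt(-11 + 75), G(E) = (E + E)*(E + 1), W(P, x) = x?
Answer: 256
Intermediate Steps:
G(E) = 2*E*(1 + E) (G(E) = (2*E)*(1 + E) = 2*E*(1 + E))
R = 8 (R = sqrt(64) = 8)
j = 256 (j = (2*1*(1 + 1))**4 = (2*1*2)**4 = 4**4 = 256)
j + W(0, 0)**2*R = 256 + 0**2*8 = 256 + 0*8 = 256 + 0 = 256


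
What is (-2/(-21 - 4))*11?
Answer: 22/25 ≈ 0.88000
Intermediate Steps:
(-2/(-21 - 4))*11 = (-2/(-25))*11 = -1/25*(-2)*11 = (2/25)*11 = 22/25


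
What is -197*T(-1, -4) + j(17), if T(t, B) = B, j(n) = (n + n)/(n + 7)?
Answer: 9473/12 ≈ 789.42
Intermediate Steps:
j(n) = 2*n/(7 + n) (j(n) = (2*n)/(7 + n) = 2*n/(7 + n))
-197*T(-1, -4) + j(17) = -197*(-4) + 2*17/(7 + 17) = 788 + 2*17/24 = 788 + 2*17*(1/24) = 788 + 17/12 = 9473/12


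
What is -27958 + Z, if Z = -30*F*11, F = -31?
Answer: -17728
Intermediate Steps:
Z = 10230 (Z = -30*(-31)*11 = 930*11 = 10230)
-27958 + Z = -27958 + 10230 = -17728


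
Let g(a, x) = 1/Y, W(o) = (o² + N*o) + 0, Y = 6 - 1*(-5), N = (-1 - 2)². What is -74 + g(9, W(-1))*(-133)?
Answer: -947/11 ≈ -86.091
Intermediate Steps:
N = 9 (N = (-3)² = 9)
Y = 11 (Y = 6 + 5 = 11)
W(o) = o² + 9*o (W(o) = (o² + 9*o) + 0 = o² + 9*o)
g(a, x) = 1/11
-74 + g(9, W(-1))*(-133) = -74 + (1/11)*(-133) = -74 - 133/11 = -947/11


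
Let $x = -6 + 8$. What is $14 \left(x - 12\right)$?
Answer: $-140$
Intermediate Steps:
$x = 2$
$14 \left(x - 12\right) = 14 \left(2 - 12\right) = 14 \left(-10\right) = -140$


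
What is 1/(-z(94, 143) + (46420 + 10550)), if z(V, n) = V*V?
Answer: 1/48134 ≈ 2.0775e-5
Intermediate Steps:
z(V, n) = V**2
1/(-z(94, 143) + (46420 + 10550)) = 1/(-1*94**2 + (46420 + 10550)) = 1/(-1*8836 + 56970) = 1/(-8836 + 56970) = 1/48134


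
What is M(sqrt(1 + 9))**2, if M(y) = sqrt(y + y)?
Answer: 2*sqrt(10) ≈ 6.3246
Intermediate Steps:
M(y) = sqrt(2)*sqrt(y) (M(y) = sqrt(2*y) = sqrt(2)*sqrt(y))
M(sqrt(1 + 9))**2 = (sqrt(2)*sqrt(sqrt(1 + 9)))**2 = (sqrt(2)*sqrt(sqrt(10)))**2 = (sqrt(2)*10**(1/4))**2 = (2**(3/4)*5**(1/4))**2 = 2*sqrt(10)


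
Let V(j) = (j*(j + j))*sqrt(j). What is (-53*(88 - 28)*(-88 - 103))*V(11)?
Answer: 146985960*sqrt(11) ≈ 4.8750e+8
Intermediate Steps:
V(j) = 2*j**(5/2) (V(j) = (j*(2*j))*sqrt(j) = (2*j**2)*sqrt(j) = 2*j**(5/2))
(-53*(88 - 28)*(-88 - 103))*V(11) = (-53*(88 - 28)*(-88 - 103))*(2*11**(5/2)) = (-3180*(-191))*(2*(121*sqrt(11))) = (-53*(-11460))*(242*sqrt(11)) = 607380*(242*sqrt(11)) = 146985960*sqrt(11)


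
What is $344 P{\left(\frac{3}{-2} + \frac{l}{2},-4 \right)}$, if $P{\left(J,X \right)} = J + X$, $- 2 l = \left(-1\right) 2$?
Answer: $-1720$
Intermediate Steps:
$l = 1$ ($l = - \frac{\left(-1\right) 2}{2} = \left(- \frac{1}{2}\right) \left(-2\right) = 1$)
$344 P{\left(\frac{3}{-2} + \frac{l}{2},-4 \right)} = 344 \left(\left(\frac{3}{-2} + 1 \cdot \frac{1}{2}\right) - 4\right) = 344 \left(\left(3 \left(- \frac{1}{2}\right) + 1 \cdot \frac{1}{2}\right) - 4\right) = 344 \left(\left(- \frac{3}{2} + \frac{1}{2}\right) - 4\right) = 344 \left(-1 - 4\right) = 344 \left(-5\right) = -1720$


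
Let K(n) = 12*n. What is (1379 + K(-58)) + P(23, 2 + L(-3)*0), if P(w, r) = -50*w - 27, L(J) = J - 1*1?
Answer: -494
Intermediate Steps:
L(J) = -1 + J (L(J) = J - 1 = -1 + J)
P(w, r) = -27 - 50*w
(1379 + K(-58)) + P(23, 2 + L(-3)*0) = (1379 + 12*(-58)) + (-27 - 50*23) = (1379 - 696) + (-27 - 1150) = 683 - 1177 = -494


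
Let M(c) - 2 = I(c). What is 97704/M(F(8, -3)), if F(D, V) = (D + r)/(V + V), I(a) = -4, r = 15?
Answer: -48852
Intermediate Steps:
F(D, V) = (15 + D)/(2*V) (F(D, V) = (D + 15)/(V + V) = (15 + D)/((2*V)) = (15 + D)*(1/(2*V)) = (15 + D)/(2*V))
M(c) = -2 (M(c) = 2 - 4 = -2)
97704/M(F(8, -3)) = 97704/(-2) = 97704*(-½) = -48852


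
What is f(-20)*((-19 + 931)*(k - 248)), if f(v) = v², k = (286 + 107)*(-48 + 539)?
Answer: 70302432000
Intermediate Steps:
k = 192963 (k = 393*491 = 192963)
f(-20)*((-19 + 931)*(k - 248)) = (-20)²*((-19 + 931)*(192963 - 248)) = 400*(912*192715) = 400*175756080 = 70302432000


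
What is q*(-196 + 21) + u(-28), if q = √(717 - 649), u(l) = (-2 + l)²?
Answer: 900 - 350*√17 ≈ -543.09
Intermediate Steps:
q = 2*√17 (q = √68 = 2*√17 ≈ 8.2462)
q*(-196 + 21) + u(-28) = (2*√17)*(-196 + 21) + (-2 - 28)² = (2*√17)*(-175) + (-30)² = -350*√17 + 900 = 900 - 350*√17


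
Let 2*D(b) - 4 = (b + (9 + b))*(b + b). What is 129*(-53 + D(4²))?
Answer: 78045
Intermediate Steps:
D(b) = 2 + b*(9 + 2*b) (D(b) = 2 + ((b + (9 + b))*(b + b))/2 = 2 + ((9 + 2*b)*(2*b))/2 = 2 + (2*b*(9 + 2*b))/2 = 2 + b*(9 + 2*b))
129*(-53 + D(4²)) = 129*(-53 + (2 + 2*(4²)² + 9*4²)) = 129*(-53 + (2 + 2*16² + 9*16)) = 129*(-53 + (2 + 2*256 + 144)) = 129*(-53 + (2 + 512 + 144)) = 129*(-53 + 658) = 129*605 = 78045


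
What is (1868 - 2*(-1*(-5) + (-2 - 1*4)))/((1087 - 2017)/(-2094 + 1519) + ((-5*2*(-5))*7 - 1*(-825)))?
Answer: 19550/12301 ≈ 1.5893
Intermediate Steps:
(1868 - 2*(-1*(-5) + (-2 - 1*4)))/((1087 - 2017)/(-2094 + 1519) + ((-5*2*(-5))*7 - 1*(-825))) = (1868 - 2*(5 + (-2 - 4)))/(-930/(-575) + (-10*(-5)*7 + 825)) = (1868 - 2*(5 - 6))/(-930*(-1/575) + (50*7 + 825)) = (1868 - 2*(-1))/(186/115 + (350 + 825)) = (1868 + 2)/(186/115 + 1175) = 1870/(135311/115) = 1870*(115/135311) = 19550/12301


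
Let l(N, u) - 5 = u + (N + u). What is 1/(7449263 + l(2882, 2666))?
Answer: 1/7457482 ≈ 1.3409e-7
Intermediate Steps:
l(N, u) = 5 + N + 2*u (l(N, u) = 5 + (u + (N + u)) = 5 + (N + 2*u) = 5 + N + 2*u)
1/(7449263 + l(2882, 2666)) = 1/(7449263 + (5 + 2882 + 2*2666)) = 1/(7449263 + (5 + 2882 + 5332)) = 1/(7449263 + 8219) = 1/7457482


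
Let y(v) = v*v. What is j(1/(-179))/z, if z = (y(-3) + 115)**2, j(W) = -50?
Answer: -25/7688 ≈ -0.0032518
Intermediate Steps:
y(v) = v**2
z = 15376 (z = ((-3)**2 + 115)**2 = (9 + 115)**2 = 124**2 = 15376)
j(1/(-179))/z = -50/15376 = -50*1/15376 = -25/7688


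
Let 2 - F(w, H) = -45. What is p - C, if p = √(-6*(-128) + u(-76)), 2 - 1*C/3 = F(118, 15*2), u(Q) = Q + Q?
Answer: 135 + 2*√154 ≈ 159.82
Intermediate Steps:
F(w, H) = 47 (F(w, H) = 2 - 1*(-45) = 2 + 45 = 47)
u(Q) = 2*Q
C = -135 (C = 6 - 3*47 = 6 - 141 = -135)
p = 2*√154 (p = √(-6*(-128) + 2*(-76)) = √(768 - 152) = √616 = 2*√154 ≈ 24.819)
p - C = 2*√154 - 1*(-135) = 2*√154 + 135 = 135 + 2*√154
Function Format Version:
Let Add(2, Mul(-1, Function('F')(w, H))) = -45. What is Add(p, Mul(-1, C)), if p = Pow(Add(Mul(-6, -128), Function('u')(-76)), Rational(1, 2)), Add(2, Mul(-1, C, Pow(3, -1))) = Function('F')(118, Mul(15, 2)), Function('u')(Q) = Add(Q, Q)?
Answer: Add(135, Mul(2, Pow(154, Rational(1, 2)))) ≈ 159.82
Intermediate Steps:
Function('F')(w, H) = 47 (Function('F')(w, H) = Add(2, Mul(-1, -45)) = Add(2, 45) = 47)
Function('u')(Q) = Mul(2, Q)
C = -135 (C = Add(6, Mul(-3, 47)) = Add(6, -141) = -135)
p = Mul(2, Pow(154, Rational(1, 2))) (p = Pow(Add(Mul(-6, -128), Mul(2, -76)), Rational(1, 2)) = Pow(Add(768, -152), Rational(1, 2)) = Pow(616, Rational(1, 2)) = Mul(2, Pow(154, Rational(1, 2))) ≈ 24.819)
Add(p, Mul(-1, C)) = Add(Mul(2, Pow(154, Rational(1, 2))), Mul(-1, -135)) = Add(Mul(2, Pow(154, Rational(1, 2))), 135) = Add(135, Mul(2, Pow(154, Rational(1, 2))))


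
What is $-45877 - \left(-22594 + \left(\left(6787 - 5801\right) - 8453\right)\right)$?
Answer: $-15816$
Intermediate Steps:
$-45877 - \left(-22594 + \left(\left(6787 - 5801\right) - 8453\right)\right) = -45877 - \left(-22594 + \left(986 - 8453\right)\right) = -45877 - \left(-22594 - 7467\right) = -45877 - -30061 = -45877 + 30061 = -15816$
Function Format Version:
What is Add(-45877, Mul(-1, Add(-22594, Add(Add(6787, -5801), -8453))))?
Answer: -15816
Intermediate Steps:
Add(-45877, Mul(-1, Add(-22594, Add(Add(6787, -5801), -8453)))) = Add(-45877, Mul(-1, Add(-22594, Add(986, -8453)))) = Add(-45877, Mul(-1, Add(-22594, -7467))) = Add(-45877, Mul(-1, -30061)) = Add(-45877, 30061) = -15816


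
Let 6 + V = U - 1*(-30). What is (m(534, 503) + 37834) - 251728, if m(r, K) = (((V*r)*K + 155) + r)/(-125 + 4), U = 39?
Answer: -42803789/121 ≈ -3.5375e+5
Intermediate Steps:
V = 63 (V = -6 + (39 - 1*(-30)) = -6 + (39 + 30) = -6 + 69 = 63)
m(r, K) = -155/121 - r/121 - 63*K*r/121 (m(r, K) = (((63*r)*K + 155) + r)/(-125 + 4) = ((63*K*r + 155) + r)/(-121) = ((155 + 63*K*r) + r)*(-1/121) = (155 + r + 63*K*r)*(-1/121) = -155/121 - r/121 - 63*K*r/121)
(m(534, 503) + 37834) - 251728 = ((-155/121 - 1/121*534 - 63/121*503*534) + 37834) - 251728 = ((-155/121 - 534/121 - 16921926/121) + 37834) - 251728 = (-16922615/121 + 37834) - 251728 = -12344701/121 - 251728 = -42803789/121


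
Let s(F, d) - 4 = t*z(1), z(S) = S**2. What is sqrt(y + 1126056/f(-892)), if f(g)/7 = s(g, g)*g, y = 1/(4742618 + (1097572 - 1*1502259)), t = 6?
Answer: I*sqrt(20673222715030195474710)/33857551455 ≈ 4.2467*I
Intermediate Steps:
y = 1/4337931 (y = 1/(4742618 + (1097572 - 1502259)) = 1/(4742618 - 404687) = 1/4337931 ≈ 2.3052e-7)
s(F, d) = 10 (s(F, d) = 4 + 6*1**2 = 4 + 6*1 = 4 + 6 = 10)
f(g) = 70*g (f(g) = 7*(10*g) = 70*g)
sqrt(y + 1126056/f(-892)) = sqrt(1/4337931 + 1126056/((70*(-892)))) = sqrt(1/4337931 + 1126056/(-62440)) = sqrt(1/4337931 + 1126056*(-1/62440)) = sqrt(1/4337931 - 140757/7805) = sqrt(-610594145962/33857551455) = I*sqrt(20673222715030195474710)/33857551455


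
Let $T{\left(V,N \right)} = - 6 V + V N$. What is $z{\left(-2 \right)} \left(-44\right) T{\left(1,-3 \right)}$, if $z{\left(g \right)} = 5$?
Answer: $1980$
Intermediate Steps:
$T{\left(V,N \right)} = - 6 V + N V$
$z{\left(-2 \right)} \left(-44\right) T{\left(1,-3 \right)} = 5 \left(-44\right) 1 \left(-6 - 3\right) = - 220 \cdot 1 \left(-9\right) = \left(-220\right) \left(-9\right) = 1980$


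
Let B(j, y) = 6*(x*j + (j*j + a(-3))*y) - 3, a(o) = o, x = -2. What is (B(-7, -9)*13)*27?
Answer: -843453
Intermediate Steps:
B(j, y) = -3 - 12*j + 6*y*(-3 + j²) (B(j, y) = 6*(-2*j + (j*j - 3)*y) - 3 = 6*(-2*j + (j² - 3)*y) - 3 = 6*(-2*j + (-3 + j²)*y) - 3 = 6*(-2*j + y*(-3 + j²)) - 3 = (-12*j + 6*y*(-3 + j²)) - 3 = -3 - 12*j + 6*y*(-3 + j²))
(B(-7, -9)*13)*27 = ((-3 - 18*(-9) - 12*(-7) + 6*(-9)*(-7)²)*13)*27 = ((-3 + 162 + 84 + 6*(-9)*49)*13)*27 = ((-3 + 162 + 84 - 2646)*13)*27 = -2403*13*27 = -31239*27 = -843453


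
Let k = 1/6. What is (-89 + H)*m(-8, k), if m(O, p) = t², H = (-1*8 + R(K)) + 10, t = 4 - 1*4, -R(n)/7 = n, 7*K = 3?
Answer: 0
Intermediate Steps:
K = 3/7 (K = (⅐)*3 = 3/7 ≈ 0.42857)
R(n) = -7*n
k = ⅙ ≈ 0.16667
t = 0 (t = 4 - 4 = 0)
H = -1 (H = (-1*8 - 7*3/7) + 10 = (-8 - 3) + 10 = -11 + 10 = -1)
m(O, p) = 0 (m(O, p) = 0² = 0)
(-89 + H)*m(-8, k) = (-89 - 1)*0 = -90*0 = 0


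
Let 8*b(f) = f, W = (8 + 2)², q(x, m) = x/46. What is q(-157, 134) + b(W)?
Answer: 209/23 ≈ 9.0870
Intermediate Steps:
q(x, m) = x/46 (q(x, m) = x*(1/46) = x/46)
W = 100 (W = 10² = 100)
b(f) = f/8
q(-157, 134) + b(W) = (1/46)*(-157) + (⅛)*100 = -157/46 + 25/2 = 209/23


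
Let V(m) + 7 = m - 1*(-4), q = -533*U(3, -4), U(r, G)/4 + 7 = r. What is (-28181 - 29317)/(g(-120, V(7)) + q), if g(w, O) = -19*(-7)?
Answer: -19166/2887 ≈ -6.6387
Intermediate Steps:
U(r, G) = -28 + 4*r
q = 8528 (q = -533*(-28 + 4*3) = -533*(-28 + 12) = -533*(-16) = 8528)
V(m) = -3 + m (V(m) = -7 + (m - 1*(-4)) = -7 + (m + 4) = -7 + (4 + m) = -3 + m)
g(w, O) = 133
(-28181 - 29317)/(g(-120, V(7)) + q) = (-28181 - 29317)/(133 + 8528) = -57498/8661 = -57498*1/8661 = -19166/2887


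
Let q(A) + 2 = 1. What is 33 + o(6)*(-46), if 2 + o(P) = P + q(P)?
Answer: -105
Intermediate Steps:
q(A) = -1 (q(A) = -2 + 1 = -1)
o(P) = -3 + P (o(P) = -2 + (P - 1) = -2 + (-1 + P) = -3 + P)
33 + o(6)*(-46) = 33 + (-3 + 6)*(-46) = 33 + 3*(-46) = 33 - 138 = -105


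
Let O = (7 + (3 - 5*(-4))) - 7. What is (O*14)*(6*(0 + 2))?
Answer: 3864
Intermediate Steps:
O = 23 (O = (7 + (3 + 20)) - 7 = (7 + 23) - 7 = 30 - 7 = 23)
(O*14)*(6*(0 + 2)) = (23*14)*(6*(0 + 2)) = 322*(6*2) = 322*12 = 3864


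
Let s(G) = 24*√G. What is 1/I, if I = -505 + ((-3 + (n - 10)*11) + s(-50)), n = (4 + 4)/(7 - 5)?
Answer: -287/179138 - 30*I*√2/89569 ≈ -0.0016021 - 0.00047367*I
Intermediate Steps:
n = 4 (n = 8/2 = 8*(½) = 4)
I = -574 + 120*I*√2 (I = -505 + ((-3 + (4 - 10)*11) + 24*√(-50)) = -505 + ((-3 - 6*11) + 24*(5*I*√2)) = -505 + ((-3 - 66) + 120*I*√2) = -505 + (-69 + 120*I*√2) = -574 + 120*I*√2 ≈ -574.0 + 169.71*I)
1/I = 1/(-574 + 120*I*√2)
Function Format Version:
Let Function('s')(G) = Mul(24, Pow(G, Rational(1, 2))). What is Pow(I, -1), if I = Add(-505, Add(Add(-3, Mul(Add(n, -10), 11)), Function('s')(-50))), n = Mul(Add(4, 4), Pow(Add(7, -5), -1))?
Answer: Add(Rational(-287, 179138), Mul(Rational(-30, 89569), I, Pow(2, Rational(1, 2)))) ≈ Add(-0.0016021, Mul(-0.00047367, I))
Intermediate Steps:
n = 4 (n = Mul(8, Pow(2, -1)) = Mul(8, Rational(1, 2)) = 4)
I = Add(-574, Mul(120, I, Pow(2, Rational(1, 2)))) (I = Add(-505, Add(Add(-3, Mul(Add(4, -10), 11)), Mul(24, Pow(-50, Rational(1, 2))))) = Add(-505, Add(Add(-3, Mul(-6, 11)), Mul(24, Mul(5, I, Pow(2, Rational(1, 2)))))) = Add(-505, Add(Add(-3, -66), Mul(120, I, Pow(2, Rational(1, 2))))) = Add(-505, Add(-69, Mul(120, I, Pow(2, Rational(1, 2))))) = Add(-574, Mul(120, I, Pow(2, Rational(1, 2)))) ≈ Add(-574.00, Mul(169.71, I)))
Pow(I, -1) = Pow(Add(-574, Mul(120, I, Pow(2, Rational(1, 2)))), -1)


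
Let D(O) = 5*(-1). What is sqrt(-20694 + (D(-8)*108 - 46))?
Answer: 4*I*sqrt(1330) ≈ 145.88*I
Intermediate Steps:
D(O) = -5
sqrt(-20694 + (D(-8)*108 - 46)) = sqrt(-20694 + (-5*108 - 46)) = sqrt(-20694 + (-540 - 46)) = sqrt(-20694 - 586) = sqrt(-21280) = 4*I*sqrt(1330)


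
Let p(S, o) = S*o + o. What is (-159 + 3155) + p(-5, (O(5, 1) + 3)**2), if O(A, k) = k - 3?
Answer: 2992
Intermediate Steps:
O(A, k) = -3 + k
p(S, o) = o + S*o
(-159 + 3155) + p(-5, (O(5, 1) + 3)**2) = (-159 + 3155) + ((-3 + 1) + 3)**2*(1 - 5) = 2996 + (-2 + 3)**2*(-4) = 2996 + 1**2*(-4) = 2996 + 1*(-4) = 2996 - 4 = 2992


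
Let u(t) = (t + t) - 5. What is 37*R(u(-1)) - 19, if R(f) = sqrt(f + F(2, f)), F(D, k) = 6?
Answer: -19 + 37*I ≈ -19.0 + 37.0*I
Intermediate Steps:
u(t) = -5 + 2*t (u(t) = 2*t - 5 = -5 + 2*t)
R(f) = sqrt(6 + f) (R(f) = sqrt(f + 6) = sqrt(6 + f))
37*R(u(-1)) - 19 = 37*sqrt(6 + (-5 + 2*(-1))) - 19 = 37*sqrt(6 + (-5 - 2)) - 19 = 37*sqrt(6 - 7) - 19 = 37*sqrt(-1) - 19 = 37*I - 19 = -19 + 37*I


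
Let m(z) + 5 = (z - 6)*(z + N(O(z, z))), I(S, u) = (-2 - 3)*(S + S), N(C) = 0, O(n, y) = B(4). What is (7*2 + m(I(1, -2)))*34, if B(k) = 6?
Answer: 5746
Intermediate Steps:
O(n, y) = 6
I(S, u) = -10*S
m(z) = -5 + z*(-6 + z) (m(z) = -5 + (z - 6)*(z + 0) = -5 + (-6 + z)*z = -5 + z*(-6 + z))
(7*2 + m(I(1, -2)))*34 = (7*2 + (-5 + (-10*1)² - (-60)))*34 = (14 + (-5 + (-10)² - 6*(-10)))*34 = (14 + (-5 + 100 + 60))*34 = (14 + 155)*34 = 169*34 = 5746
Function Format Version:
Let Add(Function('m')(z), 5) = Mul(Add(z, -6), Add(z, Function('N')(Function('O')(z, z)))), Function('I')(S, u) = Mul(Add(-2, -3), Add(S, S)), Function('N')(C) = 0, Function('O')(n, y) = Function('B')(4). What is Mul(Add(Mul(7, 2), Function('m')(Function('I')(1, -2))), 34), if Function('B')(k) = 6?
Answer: 5746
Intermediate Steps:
Function('O')(n, y) = 6
Function('I')(S, u) = Mul(-10, S) (Function('I')(S, u) = Mul(-5, Mul(2, S)) = Mul(-10, S))
Function('m')(z) = Add(-5, Mul(z, Add(-6, z))) (Function('m')(z) = Add(-5, Mul(Add(z, -6), Add(z, 0))) = Add(-5, Mul(Add(-6, z), z)) = Add(-5, Mul(z, Add(-6, z))))
Mul(Add(Mul(7, 2), Function('m')(Function('I')(1, -2))), 34) = Mul(Add(Mul(7, 2), Add(-5, Pow(Mul(-10, 1), 2), Mul(-6, Mul(-10, 1)))), 34) = Mul(Add(14, Add(-5, Pow(-10, 2), Mul(-6, -10))), 34) = Mul(Add(14, Add(-5, 100, 60)), 34) = Mul(Add(14, 155), 34) = Mul(169, 34) = 5746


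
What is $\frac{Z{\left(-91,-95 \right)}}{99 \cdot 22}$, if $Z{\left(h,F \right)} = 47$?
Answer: $\frac{47}{2178} \approx 0.021579$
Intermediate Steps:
$\frac{Z{\left(-91,-95 \right)}}{99 \cdot 22} = \frac{47}{99 \cdot 22} = \frac{47}{2178}$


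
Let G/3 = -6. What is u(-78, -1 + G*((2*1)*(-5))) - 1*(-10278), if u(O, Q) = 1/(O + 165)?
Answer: 894187/87 ≈ 10278.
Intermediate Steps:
G = -18 (G = 3*(-6) = -18)
u(O, Q) = 1/(165 + O)
u(-78, -1 + G*((2*1)*(-5))) - 1*(-10278) = 1/(165 - 78) - 1*(-10278) = 1/87 + 10278 = 894187/87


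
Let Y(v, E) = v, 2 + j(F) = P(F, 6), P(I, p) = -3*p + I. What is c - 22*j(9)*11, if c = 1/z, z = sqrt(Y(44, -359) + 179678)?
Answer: 2662 + sqrt(179722)/179722 ≈ 2662.0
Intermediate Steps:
P(I, p) = I - 3*p
j(F) = -20 + F (j(F) = -2 + (F - 3*6) = -2 + (F - 18) = -2 + (-18 + F) = -20 + F)
z = sqrt(179722) (z = sqrt(44 + 179678) = sqrt(179722) ≈ 423.94)
c = sqrt(179722)/179722 (c = 1/(sqrt(179722)) = sqrt(179722)/179722 ≈ 0.0023588)
c - 22*j(9)*11 = sqrt(179722)/179722 - 22*(-20 + 9)*11 = sqrt(179722)/179722 - 22*(-11)*11 = sqrt(179722)/179722 - (-242)*11 = sqrt(179722)/179722 - 1*(-2662) = sqrt(179722)/179722 + 2662 = 2662 + sqrt(179722)/179722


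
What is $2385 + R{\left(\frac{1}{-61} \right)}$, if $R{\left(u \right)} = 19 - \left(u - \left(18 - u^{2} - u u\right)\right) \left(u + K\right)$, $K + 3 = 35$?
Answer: $\frac{676451511}{226981} \approx 2980.2$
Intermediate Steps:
$K = 32$ ($K = -3 + 35 = 32$)
$R{\left(u \right)} = 19 - \left(32 + u\right) \left(-18 + u + 2 u^{2}\right)$ ($R{\left(u \right)} = 19 - \left(u - \left(18 - u^{2} - u u\right)\right) \left(u + 32\right) = 19 - \left(u + \left(\left(u^{2} + u^{2}\right) - 18\right)\right) \left(32 + u\right) = 19 - \left(u + \left(2 u^{2} - 18\right)\right) \left(32 + u\right) = 19 - \left(u + \left(-18 + 2 u^{2}\right)\right) \left(32 + u\right) = 19 - \left(-18 + u + 2 u^{2}\right) \left(32 + u\right) = 19 - \left(32 + u\right) \left(-18 + u + 2 u^{2}\right)$)
$2385 + R{\left(\frac{1}{-61} \right)} = 2385 - \left(-595 - \frac{14}{61} - \frac{2}{226981} + \frac{65}{3721}\right) = 2385 - \left(- \frac{36309}{61} - \frac{2}{226981} + \frac{65}{3721}\right) = 2385 + \left(595 - \frac{65}{3721} + \frac{14}{61} - - \frac{2}{226981}\right) = 2385 + \left(595 - \frac{65}{3721} + \frac{14}{61} + \frac{2}{226981}\right) = 2385 + \frac{135101826}{226981} = \frac{676451511}{226981}$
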